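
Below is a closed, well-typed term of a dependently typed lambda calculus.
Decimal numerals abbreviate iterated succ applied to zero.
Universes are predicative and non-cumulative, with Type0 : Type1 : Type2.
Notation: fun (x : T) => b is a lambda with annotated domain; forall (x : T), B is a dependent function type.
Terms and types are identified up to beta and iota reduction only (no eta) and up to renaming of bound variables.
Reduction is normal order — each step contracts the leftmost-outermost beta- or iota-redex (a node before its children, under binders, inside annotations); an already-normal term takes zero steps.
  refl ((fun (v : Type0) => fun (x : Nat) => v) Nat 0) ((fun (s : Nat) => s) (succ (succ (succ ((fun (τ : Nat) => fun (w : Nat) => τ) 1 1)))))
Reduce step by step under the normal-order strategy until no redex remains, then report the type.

normal-order reduction sequence:
  refl ((fun (v : Type0) => fun (x : Nat) => v) Nat 0) ((fun (s : Nat) => s) (succ (succ (succ ((fun (τ : Nat) => fun (w : Nat) => τ) 1 1)))))
  ~> refl ((fun (v : Nat) => Nat) 0) ((fun (x : Nat) => x) (succ (succ (succ ((fun (s : Nat) => fun (τ : Nat) => s) 1 1)))))
  ~> refl Nat ((fun (v : Nat) => v) (succ (succ (succ ((fun (x : Nat) => fun (s : Nat) => x) 1 1)))))
  ~> refl Nat (succ (succ (succ ((fun (v : Nat) => fun (x : Nat) => v) 1 1))))
  ~> refl Nat (succ (succ (succ ((fun (v : Nat) => 1) 1))))
  ~> refl Nat 4
type:
  Eq Nat 4 4


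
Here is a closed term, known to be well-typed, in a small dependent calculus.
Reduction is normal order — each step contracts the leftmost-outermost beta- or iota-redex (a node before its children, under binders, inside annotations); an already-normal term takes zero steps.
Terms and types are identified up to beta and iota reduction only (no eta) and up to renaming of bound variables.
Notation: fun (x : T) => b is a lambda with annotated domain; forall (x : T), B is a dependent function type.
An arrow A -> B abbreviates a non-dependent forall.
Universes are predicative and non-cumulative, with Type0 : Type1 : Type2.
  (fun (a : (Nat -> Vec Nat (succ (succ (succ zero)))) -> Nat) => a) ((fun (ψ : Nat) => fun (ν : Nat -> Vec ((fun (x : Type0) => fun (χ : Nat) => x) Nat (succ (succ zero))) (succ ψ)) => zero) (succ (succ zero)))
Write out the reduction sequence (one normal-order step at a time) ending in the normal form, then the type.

normal-order reduction:
  (fun (a : (Nat -> Vec Nat (succ (succ (succ zero)))) -> Nat) => a) ((fun (ψ : Nat) => fun (ν : Nat -> Vec ((fun (x : Type0) => fun (χ : Nat) => x) Nat (succ (succ zero))) (succ ψ)) => zero) (succ (succ zero)))
  ~> (fun (a : Nat) => fun (ψ : Nat -> Vec ((fun (ν : Type0) => fun (x : Nat) => ν) Nat (succ (succ zero))) (succ a)) => zero) (succ (succ zero))
  ~> fun (a : Nat -> Vec ((fun (ψ : Type0) => fun (ν : Nat) => ψ) Nat (succ (succ zero))) (succ (succ (succ zero)))) => zero
  ~> fun (a : Nat -> Vec ((fun (ψ : Nat) => Nat) (succ (succ zero))) (succ (succ (succ zero)))) => zero
  ~> fun (a : Nat -> Vec Nat (succ (succ (succ zero)))) => zero
the term's type:
  (Nat -> Vec Nat (succ (succ (succ zero)))) -> Nat


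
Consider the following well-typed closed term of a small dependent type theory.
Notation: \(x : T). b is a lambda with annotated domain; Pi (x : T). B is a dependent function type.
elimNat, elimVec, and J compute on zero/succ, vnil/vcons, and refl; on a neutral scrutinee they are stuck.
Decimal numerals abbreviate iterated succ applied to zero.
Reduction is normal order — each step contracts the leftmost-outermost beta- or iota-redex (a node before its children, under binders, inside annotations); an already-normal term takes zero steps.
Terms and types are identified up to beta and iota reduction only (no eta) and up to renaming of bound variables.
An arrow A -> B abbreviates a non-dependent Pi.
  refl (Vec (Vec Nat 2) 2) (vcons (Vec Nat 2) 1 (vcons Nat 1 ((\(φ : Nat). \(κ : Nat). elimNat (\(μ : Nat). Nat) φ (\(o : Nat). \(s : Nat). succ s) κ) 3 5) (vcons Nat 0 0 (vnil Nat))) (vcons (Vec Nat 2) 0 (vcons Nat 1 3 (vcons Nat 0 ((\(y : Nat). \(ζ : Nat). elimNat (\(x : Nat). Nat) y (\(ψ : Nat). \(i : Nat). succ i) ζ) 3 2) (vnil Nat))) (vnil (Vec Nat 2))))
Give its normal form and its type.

reduced normal form:
  refl (Vec (Vec Nat 2) 2) (vcons (Vec Nat 2) 1 (vcons Nat 1 8 (vcons Nat 0 0 (vnil Nat))) (vcons (Vec Nat 2) 0 (vcons Nat 1 3 (vcons Nat 0 5 (vnil Nat))) (vnil (Vec Nat 2))))
inferred type:
  Eq (Vec (Vec Nat 2) 2) (vcons (Vec Nat 2) 1 (vcons Nat 1 8 (vcons Nat 0 0 (vnil Nat))) (vcons (Vec Nat 2) 0 (vcons Nat 1 3 (vcons Nat 0 5 (vnil Nat))) (vnil (Vec Nat 2)))) (vcons (Vec Nat 2) 1 (vcons Nat 1 8 (vcons Nat 0 0 (vnil Nat))) (vcons (Vec Nat 2) 0 (vcons Nat 1 3 (vcons Nat 0 5 (vnil Nat))) (vnil (Vec Nat 2))))
observation: contracting a beta-redex first, the term normalizes in 27 steps.


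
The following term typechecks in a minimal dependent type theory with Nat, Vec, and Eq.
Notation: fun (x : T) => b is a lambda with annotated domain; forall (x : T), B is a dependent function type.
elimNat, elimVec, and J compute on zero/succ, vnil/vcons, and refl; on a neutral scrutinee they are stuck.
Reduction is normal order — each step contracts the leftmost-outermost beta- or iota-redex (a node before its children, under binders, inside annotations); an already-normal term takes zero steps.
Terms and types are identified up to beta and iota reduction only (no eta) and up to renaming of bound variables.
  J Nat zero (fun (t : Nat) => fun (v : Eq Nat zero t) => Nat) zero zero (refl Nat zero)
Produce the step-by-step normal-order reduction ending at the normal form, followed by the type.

normal-order reduction:
  J Nat zero (fun (t : Nat) => fun (v : Eq Nat zero t) => Nat) zero zero (refl Nat zero)
  ~> zero
inferred type:
  Nat


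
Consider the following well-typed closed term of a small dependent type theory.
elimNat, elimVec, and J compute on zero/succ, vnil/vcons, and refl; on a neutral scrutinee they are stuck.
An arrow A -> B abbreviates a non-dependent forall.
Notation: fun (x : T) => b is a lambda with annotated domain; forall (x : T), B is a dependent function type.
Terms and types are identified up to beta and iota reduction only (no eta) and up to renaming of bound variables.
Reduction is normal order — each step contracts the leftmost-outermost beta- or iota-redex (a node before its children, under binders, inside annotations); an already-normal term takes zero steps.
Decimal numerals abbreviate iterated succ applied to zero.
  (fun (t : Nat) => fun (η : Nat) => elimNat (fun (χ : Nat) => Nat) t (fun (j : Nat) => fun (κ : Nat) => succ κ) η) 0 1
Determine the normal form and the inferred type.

resulting normal form:
  1
inferred type:
  Nat


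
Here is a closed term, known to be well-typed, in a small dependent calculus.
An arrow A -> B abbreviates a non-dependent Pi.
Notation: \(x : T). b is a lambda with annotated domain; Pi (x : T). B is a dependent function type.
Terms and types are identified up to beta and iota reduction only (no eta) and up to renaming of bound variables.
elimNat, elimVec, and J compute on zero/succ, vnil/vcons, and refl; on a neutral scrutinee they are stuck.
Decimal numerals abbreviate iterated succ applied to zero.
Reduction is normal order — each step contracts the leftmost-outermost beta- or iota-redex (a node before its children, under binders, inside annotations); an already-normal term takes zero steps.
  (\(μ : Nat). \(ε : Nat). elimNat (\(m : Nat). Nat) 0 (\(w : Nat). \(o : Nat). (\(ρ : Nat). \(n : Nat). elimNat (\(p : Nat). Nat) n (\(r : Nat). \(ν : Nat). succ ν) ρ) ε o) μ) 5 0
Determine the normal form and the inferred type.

reduced normal form:
  0
inferred type:
  Nat
observation: the term reaches its normal form after 33 normal-order steps.


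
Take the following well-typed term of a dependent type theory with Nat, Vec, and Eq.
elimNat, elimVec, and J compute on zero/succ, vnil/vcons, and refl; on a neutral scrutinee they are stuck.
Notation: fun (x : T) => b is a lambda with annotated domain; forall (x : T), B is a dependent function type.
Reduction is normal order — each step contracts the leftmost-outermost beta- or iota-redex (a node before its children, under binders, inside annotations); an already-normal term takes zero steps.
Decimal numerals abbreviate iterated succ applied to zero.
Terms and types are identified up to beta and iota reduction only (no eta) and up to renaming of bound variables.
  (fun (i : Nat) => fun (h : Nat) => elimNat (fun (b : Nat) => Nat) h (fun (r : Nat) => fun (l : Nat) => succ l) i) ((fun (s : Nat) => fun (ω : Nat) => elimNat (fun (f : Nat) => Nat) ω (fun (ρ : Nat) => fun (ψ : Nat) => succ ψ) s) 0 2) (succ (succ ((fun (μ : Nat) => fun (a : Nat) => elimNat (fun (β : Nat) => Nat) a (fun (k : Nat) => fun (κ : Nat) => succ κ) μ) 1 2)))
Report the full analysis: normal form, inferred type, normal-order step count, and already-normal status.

resulting normal form:
  7
the term's type:
  Nat
steps to reach normal form (normal order): 18
already normal: no
first redex: a beta-redex


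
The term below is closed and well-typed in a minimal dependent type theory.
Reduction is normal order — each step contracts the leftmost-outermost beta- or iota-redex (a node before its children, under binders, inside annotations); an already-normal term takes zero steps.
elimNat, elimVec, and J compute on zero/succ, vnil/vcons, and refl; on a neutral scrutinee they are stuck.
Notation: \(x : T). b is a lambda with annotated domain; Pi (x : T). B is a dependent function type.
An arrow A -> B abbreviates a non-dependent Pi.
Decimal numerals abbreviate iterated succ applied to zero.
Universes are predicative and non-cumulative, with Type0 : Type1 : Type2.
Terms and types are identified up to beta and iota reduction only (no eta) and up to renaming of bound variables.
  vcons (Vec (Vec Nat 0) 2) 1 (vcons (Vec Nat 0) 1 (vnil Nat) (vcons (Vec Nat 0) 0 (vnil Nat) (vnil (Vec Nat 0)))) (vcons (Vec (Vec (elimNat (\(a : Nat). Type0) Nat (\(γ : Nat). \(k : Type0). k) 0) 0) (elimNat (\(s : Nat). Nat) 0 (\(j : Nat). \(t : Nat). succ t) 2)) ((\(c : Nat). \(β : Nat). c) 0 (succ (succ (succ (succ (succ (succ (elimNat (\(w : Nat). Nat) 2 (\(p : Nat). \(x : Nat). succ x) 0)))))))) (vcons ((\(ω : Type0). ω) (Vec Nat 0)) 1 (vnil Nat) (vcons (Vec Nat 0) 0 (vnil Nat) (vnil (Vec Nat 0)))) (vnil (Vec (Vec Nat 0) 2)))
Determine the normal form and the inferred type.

reduced normal form:
  vcons (Vec (Vec Nat 0) 2) 1 (vcons (Vec Nat 0) 1 (vnil Nat) (vcons (Vec Nat 0) 0 (vnil Nat) (vnil (Vec Nat 0)))) (vcons (Vec (Vec Nat 0) 2) 0 (vcons (Vec Nat 0) 1 (vnil Nat) (vcons (Vec Nat 0) 0 (vnil Nat) (vnil (Vec Nat 0)))) (vnil (Vec (Vec Nat 0) 2)))
the term's type:
  Vec (Vec (Vec Nat 0) 2) 2
observation: normalization takes exactly 11 steps under the normal-order strategy.


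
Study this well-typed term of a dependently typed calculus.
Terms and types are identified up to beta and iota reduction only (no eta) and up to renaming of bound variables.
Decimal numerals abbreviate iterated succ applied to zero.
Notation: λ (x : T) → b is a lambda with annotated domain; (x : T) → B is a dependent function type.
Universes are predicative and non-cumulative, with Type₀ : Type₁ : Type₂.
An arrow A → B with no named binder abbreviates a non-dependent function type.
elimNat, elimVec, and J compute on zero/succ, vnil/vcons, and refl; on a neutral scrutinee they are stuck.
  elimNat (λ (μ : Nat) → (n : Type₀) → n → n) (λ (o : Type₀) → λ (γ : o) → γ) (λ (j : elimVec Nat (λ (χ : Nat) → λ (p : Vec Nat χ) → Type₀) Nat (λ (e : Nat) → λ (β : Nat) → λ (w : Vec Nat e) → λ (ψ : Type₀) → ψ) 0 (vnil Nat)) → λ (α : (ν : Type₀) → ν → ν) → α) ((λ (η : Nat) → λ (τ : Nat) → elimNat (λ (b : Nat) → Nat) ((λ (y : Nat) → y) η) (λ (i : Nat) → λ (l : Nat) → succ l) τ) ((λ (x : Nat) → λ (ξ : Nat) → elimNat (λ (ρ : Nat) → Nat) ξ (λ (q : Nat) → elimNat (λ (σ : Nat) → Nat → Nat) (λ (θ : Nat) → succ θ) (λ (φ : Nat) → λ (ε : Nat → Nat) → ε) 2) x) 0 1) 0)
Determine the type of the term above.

type:
  (μ : Type₀) → μ → μ


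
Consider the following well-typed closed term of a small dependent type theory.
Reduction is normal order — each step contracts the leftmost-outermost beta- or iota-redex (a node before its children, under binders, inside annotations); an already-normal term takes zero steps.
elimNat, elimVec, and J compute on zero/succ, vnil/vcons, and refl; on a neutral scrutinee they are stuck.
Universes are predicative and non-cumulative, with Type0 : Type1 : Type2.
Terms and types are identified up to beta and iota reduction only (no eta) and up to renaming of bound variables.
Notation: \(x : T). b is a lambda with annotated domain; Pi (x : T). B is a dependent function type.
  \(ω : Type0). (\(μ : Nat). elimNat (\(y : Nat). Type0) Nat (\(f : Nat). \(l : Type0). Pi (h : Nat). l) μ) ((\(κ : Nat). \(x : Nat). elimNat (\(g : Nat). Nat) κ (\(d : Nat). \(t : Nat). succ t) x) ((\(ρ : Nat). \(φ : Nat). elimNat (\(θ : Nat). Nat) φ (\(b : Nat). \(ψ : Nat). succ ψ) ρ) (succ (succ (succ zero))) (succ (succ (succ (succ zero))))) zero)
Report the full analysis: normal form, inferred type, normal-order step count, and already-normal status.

reduced normal form:
  \(ω : Type0). Pi (μ : Nat). Pi (y : Nat). Pi (f : Nat). Pi (l : Nat). Pi (h : Nat). Pi (κ : Nat). Pi (x : Nat). Nat
the term's type:
  Pi (ω : Type0). Type0
steps to reach normal form (normal order): 38
started in normal form: no
first contracted redex: a beta-redex


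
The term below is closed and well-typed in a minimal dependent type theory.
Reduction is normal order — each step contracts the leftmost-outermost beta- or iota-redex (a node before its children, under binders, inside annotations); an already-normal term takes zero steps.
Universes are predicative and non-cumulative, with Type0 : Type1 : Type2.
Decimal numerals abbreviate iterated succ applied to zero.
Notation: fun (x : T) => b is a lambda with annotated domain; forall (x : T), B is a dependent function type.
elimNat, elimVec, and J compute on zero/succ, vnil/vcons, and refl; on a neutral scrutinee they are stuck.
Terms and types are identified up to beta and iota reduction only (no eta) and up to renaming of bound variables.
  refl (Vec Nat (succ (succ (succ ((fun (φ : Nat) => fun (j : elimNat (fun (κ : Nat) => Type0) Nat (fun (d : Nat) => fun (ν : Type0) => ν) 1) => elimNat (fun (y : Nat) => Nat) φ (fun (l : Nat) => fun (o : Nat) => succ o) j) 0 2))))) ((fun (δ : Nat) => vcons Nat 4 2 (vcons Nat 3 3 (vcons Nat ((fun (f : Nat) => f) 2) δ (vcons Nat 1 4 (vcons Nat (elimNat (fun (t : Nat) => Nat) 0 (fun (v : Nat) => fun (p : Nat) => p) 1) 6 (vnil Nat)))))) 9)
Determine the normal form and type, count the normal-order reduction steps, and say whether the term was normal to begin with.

resulting normal form:
  refl (Vec Nat 5) (vcons Nat 4 2 (vcons Nat 3 3 (vcons Nat 2 9 (vcons Nat 1 4 (vcons Nat 0 6 (vnil Nat))))))
the term's type:
  Eq (Vec Nat 5) (vcons Nat 4 2 (vcons Nat 3 3 (vcons Nat 2 9 (vcons Nat 1 4 (vcons Nat 0 6 (vnil Nat)))))) (vcons Nat 4 2 (vcons Nat 3 3 (vcons Nat 2 9 (vcons Nat 1 4 (vcons Nat 0 6 (vnil Nat))))))
steps to reach normal form (normal order): 15
started in normal form: no
first contracted redex: a beta-redex


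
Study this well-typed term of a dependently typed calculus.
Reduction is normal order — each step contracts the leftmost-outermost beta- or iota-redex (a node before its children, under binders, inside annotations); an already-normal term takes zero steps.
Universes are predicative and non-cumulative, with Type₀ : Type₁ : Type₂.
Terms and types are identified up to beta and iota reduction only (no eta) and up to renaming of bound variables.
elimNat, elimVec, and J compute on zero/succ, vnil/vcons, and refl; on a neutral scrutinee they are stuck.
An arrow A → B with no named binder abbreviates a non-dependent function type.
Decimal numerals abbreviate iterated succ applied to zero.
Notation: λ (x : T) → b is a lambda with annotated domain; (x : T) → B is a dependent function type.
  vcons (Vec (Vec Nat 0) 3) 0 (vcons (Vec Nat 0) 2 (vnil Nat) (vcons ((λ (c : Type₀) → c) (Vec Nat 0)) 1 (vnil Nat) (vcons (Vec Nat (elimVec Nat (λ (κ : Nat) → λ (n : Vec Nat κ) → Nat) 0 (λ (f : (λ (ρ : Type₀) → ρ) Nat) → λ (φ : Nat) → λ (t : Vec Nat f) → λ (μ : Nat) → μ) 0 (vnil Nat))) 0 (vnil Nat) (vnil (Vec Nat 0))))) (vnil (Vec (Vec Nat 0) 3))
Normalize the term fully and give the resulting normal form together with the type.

reduced normal form:
  vcons (Vec (Vec Nat 0) 3) 0 (vcons (Vec Nat 0) 2 (vnil Nat) (vcons (Vec Nat 0) 1 (vnil Nat) (vcons (Vec Nat 0) 0 (vnil Nat) (vnil (Vec Nat 0))))) (vnil (Vec (Vec Nat 0) 3))
type:
  Vec (Vec (Vec Nat 0) 3) 1
observation: contracting a beta-redex first, the term normalizes in 2 steps.


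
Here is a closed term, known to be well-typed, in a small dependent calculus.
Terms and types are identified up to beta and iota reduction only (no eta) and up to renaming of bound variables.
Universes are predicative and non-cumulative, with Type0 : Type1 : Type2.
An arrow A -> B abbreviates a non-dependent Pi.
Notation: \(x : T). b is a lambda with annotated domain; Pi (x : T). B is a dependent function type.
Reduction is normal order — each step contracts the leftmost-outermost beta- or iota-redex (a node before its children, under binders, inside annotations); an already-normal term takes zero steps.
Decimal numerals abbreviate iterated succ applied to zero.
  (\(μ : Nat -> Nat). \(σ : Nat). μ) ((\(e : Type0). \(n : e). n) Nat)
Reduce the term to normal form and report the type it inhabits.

reduced normal form:
  \(μ : Nat). \(σ : Nat). σ
inferred type:
  Nat -> Nat -> Nat


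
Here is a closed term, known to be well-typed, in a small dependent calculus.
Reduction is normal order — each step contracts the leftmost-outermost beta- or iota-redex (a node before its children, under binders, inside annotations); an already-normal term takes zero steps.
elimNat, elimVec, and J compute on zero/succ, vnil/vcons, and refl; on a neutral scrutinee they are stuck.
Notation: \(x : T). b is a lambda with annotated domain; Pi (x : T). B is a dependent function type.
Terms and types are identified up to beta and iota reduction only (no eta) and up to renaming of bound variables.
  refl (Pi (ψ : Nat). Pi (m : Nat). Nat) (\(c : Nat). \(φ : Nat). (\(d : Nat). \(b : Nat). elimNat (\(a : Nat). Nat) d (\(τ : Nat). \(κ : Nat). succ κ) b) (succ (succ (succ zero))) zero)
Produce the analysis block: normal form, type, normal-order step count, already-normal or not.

normal form:
  refl (Pi (ψ : Nat). Pi (m : Nat). Nat) (\(c : Nat). \(φ : Nat). succ (succ (succ zero)))
type:
  Eq (Pi (ψ : Nat). Pi (m : Nat). Nat) (\(c : Nat). \(φ : Nat). succ (succ (succ zero))) (\(d : Nat). \(b : Nat). succ (succ (succ zero)))
normal-order step count: 3
started in normal form: no
first contracted redex: a beta-redex


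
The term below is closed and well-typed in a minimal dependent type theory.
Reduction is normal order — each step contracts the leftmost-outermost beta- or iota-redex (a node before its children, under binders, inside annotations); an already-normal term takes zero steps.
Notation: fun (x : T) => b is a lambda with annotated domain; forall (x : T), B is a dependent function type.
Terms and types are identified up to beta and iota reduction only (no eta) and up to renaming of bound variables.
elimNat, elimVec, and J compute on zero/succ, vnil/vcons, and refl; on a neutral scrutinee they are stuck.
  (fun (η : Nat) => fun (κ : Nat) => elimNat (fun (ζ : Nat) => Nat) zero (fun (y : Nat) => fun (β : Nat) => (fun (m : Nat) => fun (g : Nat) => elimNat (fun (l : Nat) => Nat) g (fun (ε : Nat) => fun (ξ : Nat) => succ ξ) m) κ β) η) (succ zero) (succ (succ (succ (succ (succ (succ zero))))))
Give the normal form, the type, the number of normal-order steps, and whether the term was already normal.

resulting normal form:
  succ (succ (succ (succ (succ (succ zero)))))
the term's type:
  Nat
normal-order step count: 27
started in normal form: no
first contracted redex: a beta-redex


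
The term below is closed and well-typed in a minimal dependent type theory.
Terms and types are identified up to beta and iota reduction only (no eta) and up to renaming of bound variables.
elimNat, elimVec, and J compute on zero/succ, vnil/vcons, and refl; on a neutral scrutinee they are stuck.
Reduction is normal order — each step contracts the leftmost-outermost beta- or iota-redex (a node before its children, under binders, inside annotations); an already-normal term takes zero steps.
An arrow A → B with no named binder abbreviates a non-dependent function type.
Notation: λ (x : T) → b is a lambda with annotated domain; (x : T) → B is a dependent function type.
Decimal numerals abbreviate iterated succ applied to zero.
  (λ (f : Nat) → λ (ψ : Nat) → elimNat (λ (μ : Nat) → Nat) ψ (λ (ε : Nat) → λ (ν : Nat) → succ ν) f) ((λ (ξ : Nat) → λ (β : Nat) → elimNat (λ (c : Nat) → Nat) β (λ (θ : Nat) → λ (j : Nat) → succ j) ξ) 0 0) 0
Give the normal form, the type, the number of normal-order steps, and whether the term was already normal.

normal form:
  0
type:
  Nat
steps to reach normal form (normal order): 6
already normal: no
first redex: a beta-redex


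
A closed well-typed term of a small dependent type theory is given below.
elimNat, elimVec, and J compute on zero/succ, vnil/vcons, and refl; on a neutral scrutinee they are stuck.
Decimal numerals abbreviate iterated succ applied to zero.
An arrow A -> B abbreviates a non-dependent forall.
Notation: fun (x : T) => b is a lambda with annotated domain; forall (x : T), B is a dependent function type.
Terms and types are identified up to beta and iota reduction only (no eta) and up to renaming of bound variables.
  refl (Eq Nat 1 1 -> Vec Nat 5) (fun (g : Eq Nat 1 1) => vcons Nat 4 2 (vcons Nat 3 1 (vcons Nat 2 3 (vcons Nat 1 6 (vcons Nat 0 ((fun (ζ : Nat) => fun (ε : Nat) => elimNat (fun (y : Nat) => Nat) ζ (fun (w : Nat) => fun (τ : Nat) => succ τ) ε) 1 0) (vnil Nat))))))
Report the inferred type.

inferred type:
  Eq (Eq Nat 1 1 -> Vec Nat 5) (fun (g : Eq Nat 1 1) => vcons Nat 4 2 (vcons Nat 3 1 (vcons Nat 2 3 (vcons Nat 1 6 (vcons Nat 0 1 (vnil Nat)))))) (fun (ζ : Eq Nat 1 1) => vcons Nat 4 2 (vcons Nat 3 1 (vcons Nat 2 3 (vcons Nat 1 6 (vcons Nat 0 1 (vnil Nat))))))


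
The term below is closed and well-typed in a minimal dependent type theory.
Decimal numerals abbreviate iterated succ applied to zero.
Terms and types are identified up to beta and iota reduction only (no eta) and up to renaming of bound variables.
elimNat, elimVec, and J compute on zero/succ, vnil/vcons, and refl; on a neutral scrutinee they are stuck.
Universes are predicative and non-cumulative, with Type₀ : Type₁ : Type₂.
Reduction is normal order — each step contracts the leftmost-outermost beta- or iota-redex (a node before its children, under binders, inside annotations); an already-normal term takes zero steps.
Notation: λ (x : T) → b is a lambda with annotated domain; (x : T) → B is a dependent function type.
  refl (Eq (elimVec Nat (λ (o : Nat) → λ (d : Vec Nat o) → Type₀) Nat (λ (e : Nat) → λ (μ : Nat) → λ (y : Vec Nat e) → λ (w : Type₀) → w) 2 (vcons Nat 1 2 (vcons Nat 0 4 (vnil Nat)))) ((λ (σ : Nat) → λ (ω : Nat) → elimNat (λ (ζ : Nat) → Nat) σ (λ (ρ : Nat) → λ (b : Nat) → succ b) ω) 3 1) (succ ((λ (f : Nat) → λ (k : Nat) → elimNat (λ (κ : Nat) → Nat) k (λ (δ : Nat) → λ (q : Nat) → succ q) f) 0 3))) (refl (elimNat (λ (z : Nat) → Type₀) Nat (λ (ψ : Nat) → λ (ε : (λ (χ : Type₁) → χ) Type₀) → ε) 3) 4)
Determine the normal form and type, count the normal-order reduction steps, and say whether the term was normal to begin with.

reduced normal form:
  refl (Eq Nat 4 4) (refl Nat 4)
inferred type:
  Eq (Eq Nat 4 4) (refl Nat 4) (refl Nat 4)
steps to reach normal form (normal order): 30
term was already normal: no
first contracted redex: an elimVec iota-redex


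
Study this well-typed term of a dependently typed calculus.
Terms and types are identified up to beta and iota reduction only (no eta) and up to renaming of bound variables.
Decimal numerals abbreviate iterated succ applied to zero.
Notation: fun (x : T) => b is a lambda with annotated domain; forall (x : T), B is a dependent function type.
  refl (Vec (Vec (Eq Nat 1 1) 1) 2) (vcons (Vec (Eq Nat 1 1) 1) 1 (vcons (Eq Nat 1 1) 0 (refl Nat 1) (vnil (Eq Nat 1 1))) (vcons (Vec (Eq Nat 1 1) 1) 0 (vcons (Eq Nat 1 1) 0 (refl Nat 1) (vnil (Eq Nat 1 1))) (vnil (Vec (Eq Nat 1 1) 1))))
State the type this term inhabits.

type:
  Eq (Vec (Vec (Eq Nat 1 1) 1) 2) (vcons (Vec (Eq Nat 1 1) 1) 1 (vcons (Eq Nat 1 1) 0 (refl Nat 1) (vnil (Eq Nat 1 1))) (vcons (Vec (Eq Nat 1 1) 1) 0 (vcons (Eq Nat 1 1) 0 (refl Nat 1) (vnil (Eq Nat 1 1))) (vnil (Vec (Eq Nat 1 1) 1)))) (vcons (Vec (Eq Nat 1 1) 1) 1 (vcons (Eq Nat 1 1) 0 (refl Nat 1) (vnil (Eq Nat 1 1))) (vcons (Vec (Eq Nat 1 1) 1) 0 (vcons (Eq Nat 1 1) 0 (refl Nat 1) (vnil (Eq Nat 1 1))) (vnil (Vec (Eq Nat 1 1) 1))))


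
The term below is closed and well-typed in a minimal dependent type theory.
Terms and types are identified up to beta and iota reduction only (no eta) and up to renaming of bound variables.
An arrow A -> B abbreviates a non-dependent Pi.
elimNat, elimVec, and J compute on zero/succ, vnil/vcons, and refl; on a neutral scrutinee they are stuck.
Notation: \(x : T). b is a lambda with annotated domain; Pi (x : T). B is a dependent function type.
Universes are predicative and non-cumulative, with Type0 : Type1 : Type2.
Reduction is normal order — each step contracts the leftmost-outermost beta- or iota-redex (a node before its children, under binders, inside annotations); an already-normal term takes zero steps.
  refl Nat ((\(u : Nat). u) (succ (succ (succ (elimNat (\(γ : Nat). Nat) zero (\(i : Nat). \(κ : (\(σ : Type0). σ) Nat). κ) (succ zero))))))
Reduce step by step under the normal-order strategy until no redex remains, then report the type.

reduction (normal order):
  refl Nat ((\(u : Nat). u) (succ (succ (succ (elimNat (\(γ : Nat). Nat) zero (\(i : Nat). \(κ : (\(σ : Type0). σ) Nat). κ) (succ zero))))))
  ~> refl Nat (succ (succ (succ (elimNat (\(u : Nat). Nat) zero (\(γ : Nat). \(i : (\(κ : Type0). κ) Nat). i) (succ zero)))))
  ~> refl Nat (succ (succ (succ ((\(u : Nat). \(γ : (\(i : Type0). i) Nat). γ) zero (elimNat (\(κ : Nat). Nat) zero (\(σ : Nat). \(δ : (\(μ : Type0). μ) Nat). δ) zero)))))
  ~> refl Nat (succ (succ (succ ((\(u : (\(γ : Type0). γ) Nat). u) (elimNat (\(i : Nat). Nat) zero (\(κ : Nat). \(σ : (\(δ : Type0). δ) Nat). σ) zero)))))
  ~> refl Nat (succ (succ (succ (elimNat (\(u : Nat). Nat) zero (\(γ : Nat). \(i : (\(κ : Type0). κ) Nat). i) zero))))
  ~> refl Nat (succ (succ (succ zero)))
the term's type:
  Eq Nat (succ (succ (succ zero))) (succ (succ (succ zero)))


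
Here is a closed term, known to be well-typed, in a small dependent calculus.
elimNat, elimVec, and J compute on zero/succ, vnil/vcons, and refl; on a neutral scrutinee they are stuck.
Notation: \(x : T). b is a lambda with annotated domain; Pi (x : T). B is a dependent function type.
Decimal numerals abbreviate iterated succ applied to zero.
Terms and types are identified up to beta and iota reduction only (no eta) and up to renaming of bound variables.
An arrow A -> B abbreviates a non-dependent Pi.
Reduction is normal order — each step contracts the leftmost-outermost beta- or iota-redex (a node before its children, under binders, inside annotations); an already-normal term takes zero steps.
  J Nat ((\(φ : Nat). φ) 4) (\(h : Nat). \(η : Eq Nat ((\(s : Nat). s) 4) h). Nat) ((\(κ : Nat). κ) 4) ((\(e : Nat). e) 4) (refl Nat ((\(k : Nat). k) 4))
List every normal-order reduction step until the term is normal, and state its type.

normal-order reduction:
  J Nat ((\(φ : Nat). φ) 4) (\(h : Nat). \(η : Eq Nat ((\(s : Nat). s) 4) h). Nat) ((\(κ : Nat). κ) 4) ((\(e : Nat). e) 4) (refl Nat ((\(k : Nat). k) 4))
  ~> (\(φ : Nat). φ) 4
  ~> 4
the term's type:
  Nat


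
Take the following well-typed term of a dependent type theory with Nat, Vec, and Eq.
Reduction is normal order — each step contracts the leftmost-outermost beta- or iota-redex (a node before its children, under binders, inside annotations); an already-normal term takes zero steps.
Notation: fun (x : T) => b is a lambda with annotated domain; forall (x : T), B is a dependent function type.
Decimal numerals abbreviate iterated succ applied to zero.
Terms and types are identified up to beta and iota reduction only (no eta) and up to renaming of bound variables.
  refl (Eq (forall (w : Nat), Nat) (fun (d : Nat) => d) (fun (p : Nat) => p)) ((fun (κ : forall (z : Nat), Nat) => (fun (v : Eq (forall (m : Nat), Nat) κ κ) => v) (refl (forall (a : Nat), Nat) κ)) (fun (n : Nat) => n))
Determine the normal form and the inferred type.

normal form:
  refl (Eq (forall (w : Nat), Nat) (fun (d : Nat) => d) (fun (p : Nat) => p)) (refl (forall (κ : Nat), Nat) (fun (z : Nat) => z))
inferred type:
  Eq (Eq (forall (w : Nat), Nat) (fun (d : Nat) => d) (fun (p : Nat) => p)) (refl (forall (κ : Nat), Nat) (fun (z : Nat) => z)) (refl (forall (v : Nat), Nat) (fun (m : Nat) => m))


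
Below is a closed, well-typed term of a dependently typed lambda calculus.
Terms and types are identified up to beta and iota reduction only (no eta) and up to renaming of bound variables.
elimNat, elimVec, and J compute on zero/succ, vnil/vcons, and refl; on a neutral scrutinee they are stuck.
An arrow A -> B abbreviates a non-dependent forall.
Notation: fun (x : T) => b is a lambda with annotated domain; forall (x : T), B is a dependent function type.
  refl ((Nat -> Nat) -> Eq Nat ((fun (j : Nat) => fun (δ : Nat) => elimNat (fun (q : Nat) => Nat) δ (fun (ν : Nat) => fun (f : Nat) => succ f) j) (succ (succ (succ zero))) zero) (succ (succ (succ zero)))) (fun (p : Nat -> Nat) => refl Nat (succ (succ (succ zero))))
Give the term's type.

the term's type:
  Eq ((Nat -> Nat) -> Eq Nat (succ (succ (succ zero))) (succ (succ (succ zero)))) (fun (j : Nat -> Nat) => refl Nat (succ (succ (succ zero)))) (fun (δ : Nat -> Nat) => refl Nat (succ (succ (succ zero))))


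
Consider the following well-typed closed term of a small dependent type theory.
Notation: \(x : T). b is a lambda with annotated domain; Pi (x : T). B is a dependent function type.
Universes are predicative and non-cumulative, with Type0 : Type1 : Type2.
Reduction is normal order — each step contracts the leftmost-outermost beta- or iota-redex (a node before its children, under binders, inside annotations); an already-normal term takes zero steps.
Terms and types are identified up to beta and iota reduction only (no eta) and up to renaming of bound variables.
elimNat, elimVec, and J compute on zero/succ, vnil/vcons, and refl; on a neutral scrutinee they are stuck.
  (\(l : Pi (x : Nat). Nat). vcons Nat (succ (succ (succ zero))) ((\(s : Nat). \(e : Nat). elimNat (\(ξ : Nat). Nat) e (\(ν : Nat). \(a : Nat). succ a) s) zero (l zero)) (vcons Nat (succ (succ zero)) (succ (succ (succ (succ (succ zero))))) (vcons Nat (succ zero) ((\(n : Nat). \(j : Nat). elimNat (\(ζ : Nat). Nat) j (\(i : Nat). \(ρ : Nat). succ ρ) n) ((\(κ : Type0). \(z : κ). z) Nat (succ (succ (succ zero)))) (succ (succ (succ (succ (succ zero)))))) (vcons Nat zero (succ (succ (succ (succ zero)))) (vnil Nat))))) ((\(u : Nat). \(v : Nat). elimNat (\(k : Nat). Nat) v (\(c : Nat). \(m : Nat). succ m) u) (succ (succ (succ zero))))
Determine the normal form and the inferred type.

reduced normal form:
  vcons Nat (succ (succ (succ zero))) (succ (succ (succ zero))) (vcons Nat (succ (succ zero)) (succ (succ (succ (succ (succ zero))))) (vcons Nat (succ zero) (succ (succ (succ (succ (succ (succ (succ (succ zero)))))))) (vcons Nat zero (succ (succ (succ (succ zero)))) (vnil Nat))))
the term's type:
  Vec Nat (succ (succ (succ (succ zero))))
observation: 30 normal-order steps separate the term from its normal form.


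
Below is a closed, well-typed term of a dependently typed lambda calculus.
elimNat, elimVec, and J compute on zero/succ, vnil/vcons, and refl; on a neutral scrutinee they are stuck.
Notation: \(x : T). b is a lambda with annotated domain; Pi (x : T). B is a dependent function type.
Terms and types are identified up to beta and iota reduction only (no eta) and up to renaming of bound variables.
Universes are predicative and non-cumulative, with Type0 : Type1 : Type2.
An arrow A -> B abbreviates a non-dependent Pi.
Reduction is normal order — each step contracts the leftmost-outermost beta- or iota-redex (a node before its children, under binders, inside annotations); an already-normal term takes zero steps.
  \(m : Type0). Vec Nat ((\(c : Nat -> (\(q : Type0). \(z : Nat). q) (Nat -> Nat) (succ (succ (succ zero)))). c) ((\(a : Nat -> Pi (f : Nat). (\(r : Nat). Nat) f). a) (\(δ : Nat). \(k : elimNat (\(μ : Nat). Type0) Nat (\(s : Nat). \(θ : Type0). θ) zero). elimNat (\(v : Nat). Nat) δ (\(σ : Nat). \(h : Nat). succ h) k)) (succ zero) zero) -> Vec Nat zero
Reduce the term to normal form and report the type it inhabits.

resulting normal form:
  \(m : Type0). Vec Nat (succ zero) -> Vec Nat zero
type:
  Type0 -> Type0
observation: reduction starts at a beta-redex, and 5 normal-order steps reach the normal form.


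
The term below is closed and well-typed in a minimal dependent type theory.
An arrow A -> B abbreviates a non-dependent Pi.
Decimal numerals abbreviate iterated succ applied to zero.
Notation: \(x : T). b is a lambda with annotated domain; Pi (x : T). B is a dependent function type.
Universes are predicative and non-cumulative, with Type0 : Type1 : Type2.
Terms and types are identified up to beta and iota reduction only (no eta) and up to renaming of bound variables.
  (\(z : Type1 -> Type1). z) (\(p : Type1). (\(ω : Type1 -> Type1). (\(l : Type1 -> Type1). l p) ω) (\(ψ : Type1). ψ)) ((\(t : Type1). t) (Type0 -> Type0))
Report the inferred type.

the term's type:
  Type1


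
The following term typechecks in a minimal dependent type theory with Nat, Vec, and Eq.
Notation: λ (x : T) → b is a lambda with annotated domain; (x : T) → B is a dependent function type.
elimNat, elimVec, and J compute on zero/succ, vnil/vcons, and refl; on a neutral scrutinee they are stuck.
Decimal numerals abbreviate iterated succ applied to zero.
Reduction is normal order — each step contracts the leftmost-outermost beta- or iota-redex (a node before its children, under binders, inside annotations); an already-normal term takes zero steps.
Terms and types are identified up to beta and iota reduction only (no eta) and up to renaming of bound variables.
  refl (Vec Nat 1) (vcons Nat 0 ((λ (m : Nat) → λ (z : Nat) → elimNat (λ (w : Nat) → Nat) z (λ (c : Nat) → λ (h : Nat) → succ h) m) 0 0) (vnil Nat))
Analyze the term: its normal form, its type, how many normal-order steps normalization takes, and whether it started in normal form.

resulting normal form:
  refl (Vec Nat 1) (vcons Nat 0 0 (vnil Nat))
the term's type:
  Eq (Vec Nat 1) (vcons Nat 0 0 (vnil Nat)) (vcons Nat 0 0 (vnil Nat))
normal-order step count: 3
term was already normal: no
first redex: a beta-redex


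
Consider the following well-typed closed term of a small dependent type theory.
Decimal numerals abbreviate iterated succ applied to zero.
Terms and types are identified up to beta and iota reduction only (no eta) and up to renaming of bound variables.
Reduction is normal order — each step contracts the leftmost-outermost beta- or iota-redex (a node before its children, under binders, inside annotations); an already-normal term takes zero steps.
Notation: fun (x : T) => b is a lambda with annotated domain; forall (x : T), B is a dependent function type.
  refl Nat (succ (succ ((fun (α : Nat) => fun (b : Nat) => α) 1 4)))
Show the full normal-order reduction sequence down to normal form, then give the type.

reduction (normal order):
  refl Nat (succ (succ ((fun (α : Nat) => fun (b : Nat) => α) 1 4)))
  ~> refl Nat (succ (succ ((fun (α : Nat) => 1) 4)))
  ~> refl Nat 3
the term's type:
  Eq Nat 3 3


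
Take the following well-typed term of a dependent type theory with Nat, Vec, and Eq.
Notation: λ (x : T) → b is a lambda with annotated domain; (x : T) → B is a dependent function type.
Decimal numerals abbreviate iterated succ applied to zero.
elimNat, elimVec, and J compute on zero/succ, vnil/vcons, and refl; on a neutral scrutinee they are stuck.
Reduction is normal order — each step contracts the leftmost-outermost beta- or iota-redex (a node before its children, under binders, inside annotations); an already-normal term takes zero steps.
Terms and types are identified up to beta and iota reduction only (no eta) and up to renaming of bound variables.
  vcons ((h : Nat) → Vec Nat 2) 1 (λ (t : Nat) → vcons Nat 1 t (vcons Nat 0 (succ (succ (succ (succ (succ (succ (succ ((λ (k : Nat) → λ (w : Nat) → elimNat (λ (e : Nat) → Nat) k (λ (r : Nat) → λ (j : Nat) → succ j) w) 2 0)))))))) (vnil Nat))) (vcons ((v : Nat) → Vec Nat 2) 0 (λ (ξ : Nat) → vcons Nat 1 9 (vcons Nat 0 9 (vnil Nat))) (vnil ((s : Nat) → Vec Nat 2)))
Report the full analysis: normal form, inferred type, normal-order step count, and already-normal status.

normal form:
  vcons ((h : Nat) → Vec Nat 2) 1 (λ (t : Nat) → vcons Nat 1 t (vcons Nat 0 9 (vnil Nat))) (vcons ((k : Nat) → Vec Nat 2) 0 (λ (w : Nat) → vcons Nat 1 9 (vcons Nat 0 9 (vnil Nat))) (vnil ((e : Nat) → Vec Nat 2)))
the term's type:
  Vec ((h : Nat) → Vec Nat 2) 2
normal-order step count: 3
already normal: no
first contracted redex: a beta-redex


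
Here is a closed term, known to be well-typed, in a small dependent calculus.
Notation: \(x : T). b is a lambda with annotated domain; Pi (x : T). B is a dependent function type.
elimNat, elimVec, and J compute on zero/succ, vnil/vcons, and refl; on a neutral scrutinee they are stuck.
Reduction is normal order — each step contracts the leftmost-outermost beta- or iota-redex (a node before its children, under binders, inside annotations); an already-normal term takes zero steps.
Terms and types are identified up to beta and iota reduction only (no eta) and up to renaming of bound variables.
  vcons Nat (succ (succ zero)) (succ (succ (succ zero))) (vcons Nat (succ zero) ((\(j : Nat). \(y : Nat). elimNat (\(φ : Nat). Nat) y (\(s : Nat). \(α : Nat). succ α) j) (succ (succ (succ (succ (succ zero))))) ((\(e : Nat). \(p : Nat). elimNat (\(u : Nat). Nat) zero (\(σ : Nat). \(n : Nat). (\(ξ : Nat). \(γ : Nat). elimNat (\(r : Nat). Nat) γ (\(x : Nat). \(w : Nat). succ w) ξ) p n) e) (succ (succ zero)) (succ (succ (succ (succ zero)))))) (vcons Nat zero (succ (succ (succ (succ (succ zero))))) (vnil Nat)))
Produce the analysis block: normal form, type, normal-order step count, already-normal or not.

reduced normal form:
  vcons Nat (succ (succ zero)) (succ (succ (succ zero))) (vcons Nat (succ zero) (succ (succ (succ (succ (succ (succ (succ (succ (succ (succ (succ (succ (succ zero))))))))))))) (vcons Nat zero (succ (succ (succ (succ (succ zero))))) (vnil Nat)))
the term's type:
  Vec Nat (succ (succ (succ zero)))
normal-order step count: 57
term was already normal: no
first redex: a beta-redex


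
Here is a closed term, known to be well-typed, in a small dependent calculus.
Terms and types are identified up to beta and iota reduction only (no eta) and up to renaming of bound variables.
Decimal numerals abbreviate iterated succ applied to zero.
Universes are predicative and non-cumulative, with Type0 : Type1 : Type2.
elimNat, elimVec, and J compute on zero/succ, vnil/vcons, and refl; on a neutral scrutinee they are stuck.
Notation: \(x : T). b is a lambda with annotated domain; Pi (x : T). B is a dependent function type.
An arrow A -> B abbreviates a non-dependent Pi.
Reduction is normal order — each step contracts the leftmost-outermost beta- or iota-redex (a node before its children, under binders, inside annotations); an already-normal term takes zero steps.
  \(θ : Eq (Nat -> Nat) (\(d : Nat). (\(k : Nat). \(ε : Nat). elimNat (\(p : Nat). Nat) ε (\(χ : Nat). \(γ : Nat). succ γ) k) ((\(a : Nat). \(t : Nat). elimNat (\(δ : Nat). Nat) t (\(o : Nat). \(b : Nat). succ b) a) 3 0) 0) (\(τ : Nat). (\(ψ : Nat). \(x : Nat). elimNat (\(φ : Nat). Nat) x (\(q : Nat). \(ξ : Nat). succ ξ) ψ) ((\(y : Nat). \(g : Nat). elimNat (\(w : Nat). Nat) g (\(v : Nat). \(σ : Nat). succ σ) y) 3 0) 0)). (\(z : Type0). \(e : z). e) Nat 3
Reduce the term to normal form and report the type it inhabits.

normal form:
  \(θ : Eq (Nat -> Nat) (\(d : Nat). 3) (\(k : Nat). 3)). 3
the term's type:
  Eq (Nat -> Nat) (\(θ : Nat). 3) (\(d : Nat). 3) -> Nat
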